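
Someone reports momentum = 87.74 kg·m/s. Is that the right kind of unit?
Yes

momentum has SI base units: kg * m / s
kg·m/s reduces to the same SI base units, so it is a valid unit for momentum.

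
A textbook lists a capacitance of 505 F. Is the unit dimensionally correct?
Yes

capacitance has SI base units: A^2 * s^4 / (kg * m^2)
F reduces to the same SI base units, so it is a valid unit for capacitance.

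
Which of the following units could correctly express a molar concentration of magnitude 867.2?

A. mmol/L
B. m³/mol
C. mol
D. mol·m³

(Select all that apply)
A

molar concentration has SI base units: mol / m^3

Checking each option against mol / m^3:
  A. mmol/L: ✓ matches
  B. m³/mol: ✗ does not match
  C. mol: ✗ does not match
  D. mol·m³: ✗ does not match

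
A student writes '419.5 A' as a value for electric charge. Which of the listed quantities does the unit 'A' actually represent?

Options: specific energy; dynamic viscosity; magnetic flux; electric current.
electric current

electric charge should have units dimensionally equivalent to A * s (e.g. C).
The given unit 'A' reduces to A. Of the listed options, that is the dimensionality of electric current.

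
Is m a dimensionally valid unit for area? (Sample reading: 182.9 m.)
No

area has SI base units: m^2
m does NOT reduce to m^2; a valid unit for area would be e.g. m².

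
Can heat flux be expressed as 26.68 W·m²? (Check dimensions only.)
No

heat flux has SI base units: kg / s^3
W·m² does NOT reduce to kg / s^3; a valid unit for heat flux would be e.g. W/m².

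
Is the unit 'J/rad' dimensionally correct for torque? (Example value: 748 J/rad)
Yes

torque has SI base units: kg * m^2 / s^2
J/rad reduces to the same SI base units, so it is a valid unit for torque.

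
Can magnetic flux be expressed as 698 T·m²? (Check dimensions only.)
Yes

magnetic flux has SI base units: kg * m^2 / (A * s^2)
T·m² reduces to the same SI base units, so it is a valid unit for magnetic flux.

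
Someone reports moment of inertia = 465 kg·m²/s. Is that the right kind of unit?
No

moment of inertia has SI base units: kg * m^2
kg·m²/s does NOT reduce to kg * m^2; a valid unit for moment of inertia would be e.g. kg·m².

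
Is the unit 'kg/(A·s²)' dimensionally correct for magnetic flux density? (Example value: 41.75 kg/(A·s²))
Yes

magnetic flux density has SI base units: kg / (A * s^2)
kg/(A·s²) reduces to the same SI base units, so it is a valid unit for magnetic flux density.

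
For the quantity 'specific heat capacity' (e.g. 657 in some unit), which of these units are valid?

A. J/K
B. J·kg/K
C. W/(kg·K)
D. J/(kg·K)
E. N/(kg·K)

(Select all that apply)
D

specific heat capacity has SI base units: m^2 / (s^2 * K)

Checking each option against m^2 / (s^2 * K):
  A. J/K: ✗ does not match
  B. J·kg/K: ✗ does not match
  C. W/(kg·K): ✗ does not match
  D. J/(kg·K): ✓ matches
  E. N/(kg·K): ✗ does not match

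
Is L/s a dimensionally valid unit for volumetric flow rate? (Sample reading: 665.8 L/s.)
Yes

volumetric flow rate has SI base units: m^3 / s
L/s reduces to the same SI base units, so it is a valid unit for volumetric flow rate.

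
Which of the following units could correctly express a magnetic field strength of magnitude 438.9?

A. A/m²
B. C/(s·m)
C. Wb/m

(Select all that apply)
B

magnetic field strength has SI base units: A / m

Checking each option against A / m:
  A. A/m²: ✗ does not match
  B. C/(s·m): ✓ matches
  C. Wb/m: ✗ does not match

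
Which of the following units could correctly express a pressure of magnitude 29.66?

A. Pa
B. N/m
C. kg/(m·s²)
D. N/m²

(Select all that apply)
A, C, D

pressure has SI base units: kg / (m * s^2)

Checking each option against kg / (m * s^2):
  A. Pa: ✓ matches
  B. N/m: ✗ does not match
  C. kg/(m·s²): ✓ matches
  D. N/m²: ✓ matches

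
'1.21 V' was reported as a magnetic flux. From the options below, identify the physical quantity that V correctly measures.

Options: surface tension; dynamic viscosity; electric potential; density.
electric potential

magnetic flux should have units dimensionally equivalent to kg * m^2 / (A * s^2) (e.g. Wb).
The given unit 'V' reduces to kg * m^2 / (A * s^3). Of the listed options, that is the dimensionality of electric potential.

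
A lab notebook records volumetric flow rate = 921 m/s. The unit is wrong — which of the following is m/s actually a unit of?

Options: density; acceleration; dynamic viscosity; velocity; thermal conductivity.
velocity

volumetric flow rate should have units dimensionally equivalent to m^3 / s (e.g. m³/s).
The given unit 'm/s' reduces to m / s. Of the listed options, that is the dimensionality of velocity.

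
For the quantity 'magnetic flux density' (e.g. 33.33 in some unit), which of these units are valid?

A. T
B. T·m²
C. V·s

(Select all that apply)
A

magnetic flux density has SI base units: kg / (A * s^2)

Checking each option against kg / (A * s^2):
  A. T: ✓ matches
  B. T·m²: ✗ does not match
  C. V·s: ✗ does not match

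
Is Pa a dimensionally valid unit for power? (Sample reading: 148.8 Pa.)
No

power has SI base units: kg * m^2 / s^3
Pa does NOT reduce to kg * m^2 / s^3; a valid unit for power would be e.g. W.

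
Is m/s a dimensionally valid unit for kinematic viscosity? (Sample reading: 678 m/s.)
No

kinematic viscosity has SI base units: m^2 / s
m/s does NOT reduce to m^2 / s; a valid unit for kinematic viscosity would be e.g. m²/s.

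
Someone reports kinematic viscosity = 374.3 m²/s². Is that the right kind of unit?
No

kinematic viscosity has SI base units: m^2 / s
m²/s² does NOT reduce to m^2 / s; a valid unit for kinematic viscosity would be e.g. m²/s.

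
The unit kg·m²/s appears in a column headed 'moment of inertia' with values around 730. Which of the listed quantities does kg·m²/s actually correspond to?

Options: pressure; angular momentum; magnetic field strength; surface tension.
angular momentum

moment of inertia should have units dimensionally equivalent to kg * m^2 (e.g. kg·m²).
The given unit 'kg·m²/s' reduces to kg * m^2 / s. Of the listed options, that is the dimensionality of angular momentum.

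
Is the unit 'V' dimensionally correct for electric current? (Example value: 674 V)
No

electric current has SI base units: A
V does NOT reduce to A; a valid unit for electric current would be e.g. A.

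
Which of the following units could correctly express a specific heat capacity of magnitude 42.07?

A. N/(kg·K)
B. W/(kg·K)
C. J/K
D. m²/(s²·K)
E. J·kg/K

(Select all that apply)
D

specific heat capacity has SI base units: m^2 / (s^2 * K)

Checking each option against m^2 / (s^2 * K):
  A. N/(kg·K): ✗ does not match
  B. W/(kg·K): ✗ does not match
  C. J/K: ✗ does not match
  D. m²/(s²·K): ✓ matches
  E. J·kg/K: ✗ does not match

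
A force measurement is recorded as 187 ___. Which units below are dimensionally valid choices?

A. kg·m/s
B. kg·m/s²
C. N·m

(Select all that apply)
B

force has SI base units: kg * m / s^2

Checking each option against kg * m / s^2:
  A. kg·m/s: ✗ does not match
  B. kg·m/s²: ✓ matches
  C. N·m: ✗ does not match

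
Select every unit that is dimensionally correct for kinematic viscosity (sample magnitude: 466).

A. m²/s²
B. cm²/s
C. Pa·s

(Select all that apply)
B

kinematic viscosity has SI base units: m^2 / s

Checking each option against m^2 / s:
  A. m²/s²: ✗ does not match
  B. cm²/s: ✓ matches
  C. Pa·s: ✗ does not match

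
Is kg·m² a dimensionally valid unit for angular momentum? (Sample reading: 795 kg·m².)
No

angular momentum has SI base units: kg * m^2 / s
kg·m² does NOT reduce to kg * m^2 / s; a valid unit for angular momentum would be e.g. kg·m²/s.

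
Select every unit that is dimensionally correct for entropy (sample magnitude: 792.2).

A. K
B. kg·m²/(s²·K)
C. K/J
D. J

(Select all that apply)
B

entropy has SI base units: kg * m^2 / (s^2 * K)

Checking each option against kg * m^2 / (s^2 * K):
  A. K: ✗ does not match
  B. kg·m²/(s²·K): ✓ matches
  C. K/J: ✗ does not match
  D. J: ✗ does not match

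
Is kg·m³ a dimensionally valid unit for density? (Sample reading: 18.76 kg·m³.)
No

density has SI base units: kg / m^3
kg·m³ does NOT reduce to kg / m^3; a valid unit for density would be e.g. kg/m³.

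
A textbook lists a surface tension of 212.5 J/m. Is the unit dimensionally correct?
No

surface tension has SI base units: kg / s^2
J/m does NOT reduce to kg / s^2; a valid unit for surface tension would be e.g. N/m.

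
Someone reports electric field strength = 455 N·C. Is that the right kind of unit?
No

electric field strength has SI base units: kg * m / (A * s^3)
N·C does NOT reduce to kg * m / (A * s^3); a valid unit for electric field strength would be e.g. V/m.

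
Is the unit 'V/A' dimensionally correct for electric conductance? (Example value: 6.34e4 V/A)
No

electric conductance has SI base units: A^2 * s^3 / (kg * m^2)
V/A does NOT reduce to A^2 * s^3 / (kg * m^2); a valid unit for electric conductance would be e.g. S.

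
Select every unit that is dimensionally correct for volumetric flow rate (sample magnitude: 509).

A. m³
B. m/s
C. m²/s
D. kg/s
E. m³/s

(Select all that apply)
E

volumetric flow rate has SI base units: m^3 / s

Checking each option against m^3 / s:
  A. m³: ✗ does not match
  B. m/s: ✗ does not match
  C. m²/s: ✗ does not match
  D. kg/s: ✗ does not match
  E. m³/s: ✓ matches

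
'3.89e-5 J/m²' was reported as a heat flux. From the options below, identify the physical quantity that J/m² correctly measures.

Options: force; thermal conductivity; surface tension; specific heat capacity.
surface tension

heat flux should have units dimensionally equivalent to kg / s^3 (e.g. W/m²).
The given unit 'J/m²' reduces to kg / s^2. Of the listed options, that is the dimensionality of surface tension.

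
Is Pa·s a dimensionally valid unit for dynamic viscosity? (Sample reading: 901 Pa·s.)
Yes

dynamic viscosity has SI base units: kg / (m * s)
Pa·s reduces to the same SI base units, so it is a valid unit for dynamic viscosity.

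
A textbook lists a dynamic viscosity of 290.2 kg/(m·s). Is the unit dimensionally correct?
Yes

dynamic viscosity has SI base units: kg / (m * s)
kg/(m·s) reduces to the same SI base units, so it is a valid unit for dynamic viscosity.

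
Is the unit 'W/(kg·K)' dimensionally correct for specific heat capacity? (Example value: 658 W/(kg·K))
No

specific heat capacity has SI base units: m^2 / (s^2 * K)
W/(kg·K) does NOT reduce to m^2 / (s^2 * K); a valid unit for specific heat capacity would be e.g. J/(kg·K).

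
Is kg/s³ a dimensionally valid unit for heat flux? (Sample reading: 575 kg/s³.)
Yes

heat flux has SI base units: kg / s^3
kg/s³ reduces to the same SI base units, so it is a valid unit for heat flux.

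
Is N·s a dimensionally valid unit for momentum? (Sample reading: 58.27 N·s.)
Yes

momentum has SI base units: kg * m / s
N·s reduces to the same SI base units, so it is a valid unit for momentum.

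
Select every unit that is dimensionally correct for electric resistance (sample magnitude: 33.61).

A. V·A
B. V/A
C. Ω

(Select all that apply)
B, C

electric resistance has SI base units: kg * m^2 / (A^2 * s^3)

Checking each option against kg * m^2 / (A^2 * s^3):
  A. V·A: ✗ does not match
  B. V/A: ✓ matches
  C. Ω: ✓ matches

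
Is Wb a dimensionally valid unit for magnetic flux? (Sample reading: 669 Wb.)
Yes

magnetic flux has SI base units: kg * m^2 / (A * s^2)
Wb reduces to the same SI base units, so it is a valid unit for magnetic flux.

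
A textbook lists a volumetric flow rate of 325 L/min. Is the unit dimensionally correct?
Yes

volumetric flow rate has SI base units: m^3 / s
L/min reduces to the same SI base units, so it is a valid unit for volumetric flow rate.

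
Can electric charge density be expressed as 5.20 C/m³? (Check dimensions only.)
Yes

electric charge density has SI base units: A * s / m^3
C/m³ reduces to the same SI base units, so it is a valid unit for electric charge density.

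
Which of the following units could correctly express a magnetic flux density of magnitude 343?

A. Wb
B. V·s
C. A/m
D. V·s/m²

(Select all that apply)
D

magnetic flux density has SI base units: kg / (A * s^2)

Checking each option against kg / (A * s^2):
  A. Wb: ✗ does not match
  B. V·s: ✗ does not match
  C. A/m: ✗ does not match
  D. V·s/m²: ✓ matches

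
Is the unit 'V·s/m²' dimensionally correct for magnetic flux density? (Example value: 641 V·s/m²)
Yes

magnetic flux density has SI base units: kg / (A * s^2)
V·s/m² reduces to the same SI base units, so it is a valid unit for magnetic flux density.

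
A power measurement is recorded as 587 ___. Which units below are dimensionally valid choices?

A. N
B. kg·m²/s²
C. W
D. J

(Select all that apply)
C

power has SI base units: kg * m^2 / s^3

Checking each option against kg * m^2 / s^3:
  A. N: ✗ does not match
  B. kg·m²/s²: ✗ does not match
  C. W: ✓ matches
  D. J: ✗ does not match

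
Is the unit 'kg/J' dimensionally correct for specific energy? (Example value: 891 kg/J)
No

specific energy has SI base units: m^2 / s^2
kg/J does NOT reduce to m^2 / s^2; a valid unit for specific energy would be e.g. J/kg.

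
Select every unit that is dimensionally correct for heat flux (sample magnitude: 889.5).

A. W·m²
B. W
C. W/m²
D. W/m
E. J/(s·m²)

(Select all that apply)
C, E

heat flux has SI base units: kg / s^3

Checking each option against kg / s^3:
  A. W·m²: ✗ does not match
  B. W: ✗ does not match
  C. W/m²: ✓ matches
  D. W/m: ✗ does not match
  E. J/(s·m²): ✓ matches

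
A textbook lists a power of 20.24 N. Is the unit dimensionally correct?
No

power has SI base units: kg * m^2 / s^3
N does NOT reduce to kg * m^2 / s^3; a valid unit for power would be e.g. W.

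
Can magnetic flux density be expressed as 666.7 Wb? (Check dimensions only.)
No

magnetic flux density has SI base units: kg / (A * s^2)
Wb does NOT reduce to kg / (A * s^2); a valid unit for magnetic flux density would be e.g. T.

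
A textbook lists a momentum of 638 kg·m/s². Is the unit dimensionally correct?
No

momentum has SI base units: kg * m / s
kg·m/s² does NOT reduce to kg * m / s; a valid unit for momentum would be e.g. kg·m/s.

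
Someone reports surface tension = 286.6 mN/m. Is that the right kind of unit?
Yes

surface tension has SI base units: kg / s^2
mN/m reduces to the same SI base units, so it is a valid unit for surface tension.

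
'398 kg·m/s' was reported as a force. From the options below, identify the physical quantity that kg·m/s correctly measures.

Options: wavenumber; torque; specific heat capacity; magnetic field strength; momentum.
momentum

force should have units dimensionally equivalent to kg * m / s^2 (e.g. N).
The given unit 'kg·m/s' reduces to kg * m / s. Of the listed options, that is the dimensionality of momentum.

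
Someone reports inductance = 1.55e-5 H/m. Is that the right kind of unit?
No

inductance has SI base units: kg * m^2 / (A^2 * s^2)
H/m does NOT reduce to kg * m^2 / (A^2 * s^2); a valid unit for inductance would be e.g. H.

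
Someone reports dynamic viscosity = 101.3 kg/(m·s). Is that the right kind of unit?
Yes

dynamic viscosity has SI base units: kg / (m * s)
kg/(m·s) reduces to the same SI base units, so it is a valid unit for dynamic viscosity.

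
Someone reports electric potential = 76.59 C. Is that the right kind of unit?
No

electric potential has SI base units: kg * m^2 / (A * s^3)
C does NOT reduce to kg * m^2 / (A * s^3); a valid unit for electric potential would be e.g. V.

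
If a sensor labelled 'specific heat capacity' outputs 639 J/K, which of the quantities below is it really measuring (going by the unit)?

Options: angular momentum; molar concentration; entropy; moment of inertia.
entropy

specific heat capacity should have units dimensionally equivalent to m^2 / (s^2 * K) (e.g. J/(kg·K)).
The given unit 'J/K' reduces to kg * m^2 / (s^2 * K). Of the listed options, that is the dimensionality of entropy.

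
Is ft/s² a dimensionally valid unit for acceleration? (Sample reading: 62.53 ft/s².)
Yes

acceleration has SI base units: m / s^2
ft/s² reduces to the same SI base units, so it is a valid unit for acceleration.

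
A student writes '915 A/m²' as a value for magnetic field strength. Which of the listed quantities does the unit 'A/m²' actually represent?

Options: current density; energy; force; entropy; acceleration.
current density

magnetic field strength should have units dimensionally equivalent to A / m (e.g. A/m).
The given unit 'A/m²' reduces to A / m^2. Of the listed options, that is the dimensionality of current density.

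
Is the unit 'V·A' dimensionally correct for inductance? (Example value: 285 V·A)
No

inductance has SI base units: kg * m^2 / (A^2 * s^2)
V·A does NOT reduce to kg * m^2 / (A^2 * s^2); a valid unit for inductance would be e.g. H.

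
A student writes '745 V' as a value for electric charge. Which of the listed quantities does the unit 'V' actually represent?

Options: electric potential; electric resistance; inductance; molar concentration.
electric potential

electric charge should have units dimensionally equivalent to A * s (e.g. C).
The given unit 'V' reduces to kg * m^2 / (A * s^3). Of the listed options, that is the dimensionality of electric potential.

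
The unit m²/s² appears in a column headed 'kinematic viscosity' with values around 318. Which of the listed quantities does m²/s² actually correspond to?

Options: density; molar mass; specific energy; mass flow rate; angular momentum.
specific energy

kinematic viscosity should have units dimensionally equivalent to m^2 / s (e.g. m²/s).
The given unit 'm²/s²' reduces to m^2 / s^2. Of the listed options, that is the dimensionality of specific energy.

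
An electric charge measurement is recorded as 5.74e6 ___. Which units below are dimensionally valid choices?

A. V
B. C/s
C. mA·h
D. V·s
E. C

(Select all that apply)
C, E

electric charge has SI base units: A * s

Checking each option against A * s:
  A. V: ✗ does not match
  B. C/s: ✗ does not match
  C. mA·h: ✓ matches
  D. V·s: ✗ does not match
  E. C: ✓ matches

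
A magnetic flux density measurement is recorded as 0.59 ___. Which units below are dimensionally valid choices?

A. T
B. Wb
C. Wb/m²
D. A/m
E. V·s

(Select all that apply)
A, C

magnetic flux density has SI base units: kg / (A * s^2)

Checking each option against kg / (A * s^2):
  A. T: ✓ matches
  B. Wb: ✗ does not match
  C. Wb/m²: ✓ matches
  D. A/m: ✗ does not match
  E. V·s: ✗ does not match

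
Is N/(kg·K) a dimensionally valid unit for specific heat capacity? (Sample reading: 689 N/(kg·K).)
No

specific heat capacity has SI base units: m^2 / (s^2 * K)
N/(kg·K) does NOT reduce to m^2 / (s^2 * K); a valid unit for specific heat capacity would be e.g. J/(kg·K).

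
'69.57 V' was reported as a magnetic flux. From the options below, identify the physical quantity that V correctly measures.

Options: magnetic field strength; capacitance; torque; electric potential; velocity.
electric potential

magnetic flux should have units dimensionally equivalent to kg * m^2 / (A * s^2) (e.g. Wb).
The given unit 'V' reduces to kg * m^2 / (A * s^3). Of the listed options, that is the dimensionality of electric potential.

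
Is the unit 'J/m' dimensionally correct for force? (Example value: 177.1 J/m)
Yes

force has SI base units: kg * m / s^2
J/m reduces to the same SI base units, so it is a valid unit for force.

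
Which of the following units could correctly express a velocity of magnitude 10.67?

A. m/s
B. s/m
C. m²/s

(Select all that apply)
A

velocity has SI base units: m / s

Checking each option against m / s:
  A. m/s: ✓ matches
  B. s/m: ✗ does not match
  C. m²/s: ✗ does not match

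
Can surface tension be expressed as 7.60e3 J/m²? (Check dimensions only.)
Yes

surface tension has SI base units: kg / s^2
J/m² reduces to the same SI base units, so it is a valid unit for surface tension.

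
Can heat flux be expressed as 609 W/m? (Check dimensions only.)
No

heat flux has SI base units: kg / s^3
W/m does NOT reduce to kg / s^3; a valid unit for heat flux would be e.g. W/m².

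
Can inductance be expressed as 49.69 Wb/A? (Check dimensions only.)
Yes

inductance has SI base units: kg * m^2 / (A^2 * s^2)
Wb/A reduces to the same SI base units, so it is a valid unit for inductance.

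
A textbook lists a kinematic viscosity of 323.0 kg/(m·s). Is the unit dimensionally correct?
No

kinematic viscosity has SI base units: m^2 / s
kg/(m·s) does NOT reduce to m^2 / s; a valid unit for kinematic viscosity would be e.g. m²/s.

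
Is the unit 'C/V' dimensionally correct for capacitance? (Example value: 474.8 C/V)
Yes

capacitance has SI base units: A^2 * s^4 / (kg * m^2)
C/V reduces to the same SI base units, so it is a valid unit for capacitance.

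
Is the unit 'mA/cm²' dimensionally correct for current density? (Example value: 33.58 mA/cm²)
Yes

current density has SI base units: A / m^2
mA/cm² reduces to the same SI base units, so it is a valid unit for current density.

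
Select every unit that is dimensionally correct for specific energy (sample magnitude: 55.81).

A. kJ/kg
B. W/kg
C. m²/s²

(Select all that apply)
A, C

specific energy has SI base units: m^2 / s^2

Checking each option against m^2 / s^2:
  A. kJ/kg: ✓ matches
  B. W/kg: ✗ does not match
  C. m²/s²: ✓ matches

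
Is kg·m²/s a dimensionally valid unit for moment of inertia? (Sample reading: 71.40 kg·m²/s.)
No

moment of inertia has SI base units: kg * m^2
kg·m²/s does NOT reduce to kg * m^2; a valid unit for moment of inertia would be e.g. kg·m².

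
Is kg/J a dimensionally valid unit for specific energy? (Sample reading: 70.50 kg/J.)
No

specific energy has SI base units: m^2 / s^2
kg/J does NOT reduce to m^2 / s^2; a valid unit for specific energy would be e.g. J/kg.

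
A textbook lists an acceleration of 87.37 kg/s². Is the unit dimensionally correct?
No

acceleration has SI base units: m / s^2
kg/s² does NOT reduce to m / s^2; a valid unit for acceleration would be e.g. m/s².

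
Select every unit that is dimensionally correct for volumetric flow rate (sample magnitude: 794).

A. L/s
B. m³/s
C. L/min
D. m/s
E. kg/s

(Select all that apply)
A, B, C

volumetric flow rate has SI base units: m^3 / s

Checking each option against m^3 / s:
  A. L/s: ✓ matches
  B. m³/s: ✓ matches
  C. L/min: ✓ matches
  D. m/s: ✗ does not match
  E. kg/s: ✗ does not match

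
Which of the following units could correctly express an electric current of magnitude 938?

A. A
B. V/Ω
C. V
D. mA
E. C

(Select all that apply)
A, B, D

electric current has SI base units: A

Checking each option against A:
  A. A: ✓ matches
  B. V/Ω: ✓ matches
  C. V: ✗ does not match
  D. mA: ✓ matches
  E. C: ✗ does not match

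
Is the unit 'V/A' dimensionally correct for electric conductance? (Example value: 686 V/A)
No

electric conductance has SI base units: A^2 * s^3 / (kg * m^2)
V/A does NOT reduce to A^2 * s^3 / (kg * m^2); a valid unit for electric conductance would be e.g. S.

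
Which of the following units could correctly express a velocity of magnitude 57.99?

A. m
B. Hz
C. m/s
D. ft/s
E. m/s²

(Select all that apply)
C, D

velocity has SI base units: m / s

Checking each option against m / s:
  A. m: ✗ does not match
  B. Hz: ✗ does not match
  C. m/s: ✓ matches
  D. ft/s: ✓ matches
  E. m/s²: ✗ does not match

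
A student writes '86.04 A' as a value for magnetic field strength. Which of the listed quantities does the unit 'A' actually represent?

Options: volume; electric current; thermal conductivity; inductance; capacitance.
electric current

magnetic field strength should have units dimensionally equivalent to A / m (e.g. A/m).
The given unit 'A' reduces to A. Of the listed options, that is the dimensionality of electric current.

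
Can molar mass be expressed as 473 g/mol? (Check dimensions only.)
Yes

molar mass has SI base units: kg / mol
g/mol reduces to the same SI base units, so it is a valid unit for molar mass.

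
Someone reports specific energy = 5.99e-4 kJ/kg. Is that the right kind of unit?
Yes

specific energy has SI base units: m^2 / s^2
kJ/kg reduces to the same SI base units, so it is a valid unit for specific energy.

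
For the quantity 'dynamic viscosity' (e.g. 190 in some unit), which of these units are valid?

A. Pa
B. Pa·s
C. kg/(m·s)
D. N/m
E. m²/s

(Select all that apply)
B, C

dynamic viscosity has SI base units: kg / (m * s)

Checking each option against kg / (m * s):
  A. Pa: ✗ does not match
  B. Pa·s: ✓ matches
  C. kg/(m·s): ✓ matches
  D. N/m: ✗ does not match
  E. m²/s: ✗ does not match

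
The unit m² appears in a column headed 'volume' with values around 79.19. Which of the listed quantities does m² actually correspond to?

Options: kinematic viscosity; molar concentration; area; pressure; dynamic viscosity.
area

volume should have units dimensionally equivalent to m^3 (e.g. m³).
The given unit 'm²' reduces to m^2. Of the listed options, that is the dimensionality of area.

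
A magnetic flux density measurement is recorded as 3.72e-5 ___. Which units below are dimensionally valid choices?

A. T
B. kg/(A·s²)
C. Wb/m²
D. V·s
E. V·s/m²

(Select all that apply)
A, B, C, E

magnetic flux density has SI base units: kg / (A * s^2)

Checking each option against kg / (A * s^2):
  A. T: ✓ matches
  B. kg/(A·s²): ✓ matches
  C. Wb/m²: ✓ matches
  D. V·s: ✗ does not match
  E. V·s/m²: ✓ matches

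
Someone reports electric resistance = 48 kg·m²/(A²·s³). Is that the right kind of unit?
Yes

electric resistance has SI base units: kg * m^2 / (A^2 * s^3)
kg·m²/(A²·s³) reduces to the same SI base units, so it is a valid unit for electric resistance.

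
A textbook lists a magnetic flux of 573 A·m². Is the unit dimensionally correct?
No

magnetic flux has SI base units: kg * m^2 / (A * s^2)
A·m² does NOT reduce to kg * m^2 / (A * s^2); a valid unit for magnetic flux would be e.g. Wb.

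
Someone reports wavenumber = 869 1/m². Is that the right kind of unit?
No

wavenumber has SI base units: 1 / m
1/m² does NOT reduce to 1 / m; a valid unit for wavenumber would be e.g. 1/m.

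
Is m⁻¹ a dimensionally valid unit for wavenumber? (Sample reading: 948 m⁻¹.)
Yes

wavenumber has SI base units: 1 / m
m⁻¹ reduces to the same SI base units, so it is a valid unit for wavenumber.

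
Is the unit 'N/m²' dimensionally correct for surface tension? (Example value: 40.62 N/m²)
No

surface tension has SI base units: kg / s^2
N/m² does NOT reduce to kg / s^2; a valid unit for surface tension would be e.g. N/m.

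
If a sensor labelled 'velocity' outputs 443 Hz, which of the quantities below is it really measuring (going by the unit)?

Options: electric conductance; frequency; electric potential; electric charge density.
frequency

velocity should have units dimensionally equivalent to m / s (e.g. m/s).
The given unit 'Hz' reduces to 1 / s. Of the listed options, that is the dimensionality of frequency.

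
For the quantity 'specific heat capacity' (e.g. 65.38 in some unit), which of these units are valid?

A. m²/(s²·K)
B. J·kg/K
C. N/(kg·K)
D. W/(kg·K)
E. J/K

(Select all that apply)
A

specific heat capacity has SI base units: m^2 / (s^2 * K)

Checking each option against m^2 / (s^2 * K):
  A. m²/(s²·K): ✓ matches
  B. J·kg/K: ✗ does not match
  C. N/(kg·K): ✗ does not match
  D. W/(kg·K): ✗ does not match
  E. J/K: ✗ does not match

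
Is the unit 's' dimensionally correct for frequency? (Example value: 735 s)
No

frequency has SI base units: 1 / s
s does NOT reduce to 1 / s; a valid unit for frequency would be e.g. Hz.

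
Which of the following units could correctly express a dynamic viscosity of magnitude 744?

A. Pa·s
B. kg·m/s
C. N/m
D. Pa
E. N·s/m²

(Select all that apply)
A, E

dynamic viscosity has SI base units: kg / (m * s)

Checking each option against kg / (m * s):
  A. Pa·s: ✓ matches
  B. kg·m/s: ✗ does not match
  C. N/m: ✗ does not match
  D. Pa: ✗ does not match
  E. N·s/m²: ✓ matches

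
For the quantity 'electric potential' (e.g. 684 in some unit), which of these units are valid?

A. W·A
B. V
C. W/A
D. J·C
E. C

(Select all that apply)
B, C

electric potential has SI base units: kg * m^2 / (A * s^3)

Checking each option against kg * m^2 / (A * s^3):
  A. W·A: ✗ does not match
  B. V: ✓ matches
  C. W/A: ✓ matches
  D. J·C: ✗ does not match
  E. C: ✗ does not match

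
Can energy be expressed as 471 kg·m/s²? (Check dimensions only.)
No

energy has SI base units: kg * m^2 / s^2
kg·m/s² does NOT reduce to kg * m^2 / s^2; a valid unit for energy would be e.g. J.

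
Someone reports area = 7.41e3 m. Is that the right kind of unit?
No

area has SI base units: m^2
m does NOT reduce to m^2; a valid unit for area would be e.g. m².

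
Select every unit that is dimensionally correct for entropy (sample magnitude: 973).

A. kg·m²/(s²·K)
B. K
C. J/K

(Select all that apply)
A, C

entropy has SI base units: kg * m^2 / (s^2 * K)

Checking each option against kg * m^2 / (s^2 * K):
  A. kg·m²/(s²·K): ✓ matches
  B. K: ✗ does not match
  C. J/K: ✓ matches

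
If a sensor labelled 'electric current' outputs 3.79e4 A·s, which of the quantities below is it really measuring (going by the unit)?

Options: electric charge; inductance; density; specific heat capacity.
electric charge

electric current should have units dimensionally equivalent to A (e.g. A).
The given unit 'A·s' reduces to A * s. Of the listed options, that is the dimensionality of electric charge.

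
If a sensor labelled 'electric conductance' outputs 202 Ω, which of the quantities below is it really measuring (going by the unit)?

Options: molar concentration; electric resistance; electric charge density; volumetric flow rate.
electric resistance

electric conductance should have units dimensionally equivalent to A^2 * s^3 / (kg * m^2) (e.g. S).
The given unit 'Ω' reduces to kg * m^2 / (A^2 * s^3). Of the listed options, that is the dimensionality of electric resistance.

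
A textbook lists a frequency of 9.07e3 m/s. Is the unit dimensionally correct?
No

frequency has SI base units: 1 / s
m/s does NOT reduce to 1 / s; a valid unit for frequency would be e.g. Hz.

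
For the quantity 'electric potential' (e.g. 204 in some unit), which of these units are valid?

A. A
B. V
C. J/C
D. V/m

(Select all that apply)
B, C

electric potential has SI base units: kg * m^2 / (A * s^3)

Checking each option against kg * m^2 / (A * s^3):
  A. A: ✗ does not match
  B. V: ✓ matches
  C. J/C: ✓ matches
  D. V/m: ✗ does not match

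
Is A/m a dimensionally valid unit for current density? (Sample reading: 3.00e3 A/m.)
No

current density has SI base units: A / m^2
A/m does NOT reduce to A / m^2; a valid unit for current density would be e.g. A/m².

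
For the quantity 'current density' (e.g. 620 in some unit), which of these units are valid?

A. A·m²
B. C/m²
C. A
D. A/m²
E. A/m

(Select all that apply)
D

current density has SI base units: A / m^2

Checking each option against A / m^2:
  A. A·m²: ✗ does not match
  B. C/m²: ✗ does not match
  C. A: ✗ does not match
  D. A/m²: ✓ matches
  E. A/m: ✗ does not match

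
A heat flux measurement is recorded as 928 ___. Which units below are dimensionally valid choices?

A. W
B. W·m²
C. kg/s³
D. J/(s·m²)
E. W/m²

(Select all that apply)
C, D, E

heat flux has SI base units: kg / s^3

Checking each option against kg / s^3:
  A. W: ✗ does not match
  B. W·m²: ✗ does not match
  C. kg/s³: ✓ matches
  D. J/(s·m²): ✓ matches
  E. W/m²: ✓ matches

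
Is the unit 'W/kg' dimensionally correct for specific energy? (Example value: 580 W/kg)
No

specific energy has SI base units: m^2 / s^2
W/kg does NOT reduce to m^2 / s^2; a valid unit for specific energy would be e.g. J/kg.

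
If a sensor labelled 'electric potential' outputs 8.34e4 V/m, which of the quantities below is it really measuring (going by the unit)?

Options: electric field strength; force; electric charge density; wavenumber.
electric field strength

electric potential should have units dimensionally equivalent to kg * m^2 / (A * s^3) (e.g. V).
The given unit 'V/m' reduces to kg * m / (A * s^3). Of the listed options, that is the dimensionality of electric field strength.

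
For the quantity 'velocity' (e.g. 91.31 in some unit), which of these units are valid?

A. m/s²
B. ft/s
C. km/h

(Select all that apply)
B, C

velocity has SI base units: m / s

Checking each option against m / s:
  A. m/s²: ✗ does not match
  B. ft/s: ✓ matches
  C. km/h: ✓ matches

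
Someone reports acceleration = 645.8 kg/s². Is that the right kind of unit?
No

acceleration has SI base units: m / s^2
kg/s² does NOT reduce to m / s^2; a valid unit for acceleration would be e.g. m/s².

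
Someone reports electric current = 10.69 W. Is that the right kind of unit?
No

electric current has SI base units: A
W does NOT reduce to A; a valid unit for electric current would be e.g. A.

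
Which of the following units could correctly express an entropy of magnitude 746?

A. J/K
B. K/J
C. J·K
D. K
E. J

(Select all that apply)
A

entropy has SI base units: kg * m^2 / (s^2 * K)

Checking each option against kg * m^2 / (s^2 * K):
  A. J/K: ✓ matches
  B. K/J: ✗ does not match
  C. J·K: ✗ does not match
  D. K: ✗ does not match
  E. J: ✗ does not match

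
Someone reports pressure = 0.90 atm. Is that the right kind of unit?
Yes

pressure has SI base units: kg / (m * s^2)
atm reduces to the same SI base units, so it is a valid unit for pressure.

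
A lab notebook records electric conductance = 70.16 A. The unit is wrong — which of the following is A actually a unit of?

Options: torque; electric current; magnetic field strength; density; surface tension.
electric current

electric conductance should have units dimensionally equivalent to A^2 * s^3 / (kg * m^2) (e.g. S).
The given unit 'A' reduces to A. Of the listed options, that is the dimensionality of electric current.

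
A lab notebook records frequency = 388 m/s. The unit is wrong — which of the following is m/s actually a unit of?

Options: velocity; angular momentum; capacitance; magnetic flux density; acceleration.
velocity

frequency should have units dimensionally equivalent to 1 / s (e.g. Hz).
The given unit 'm/s' reduces to m / s. Of the listed options, that is the dimensionality of velocity.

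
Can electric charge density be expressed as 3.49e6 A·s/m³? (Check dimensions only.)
Yes

electric charge density has SI base units: A * s / m^3
A·s/m³ reduces to the same SI base units, so it is a valid unit for electric charge density.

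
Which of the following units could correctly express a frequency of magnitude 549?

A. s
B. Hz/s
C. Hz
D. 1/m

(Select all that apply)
C

frequency has SI base units: 1 / s

Checking each option against 1 / s:
  A. s: ✗ does not match
  B. Hz/s: ✗ does not match
  C. Hz: ✓ matches
  D. 1/m: ✗ does not match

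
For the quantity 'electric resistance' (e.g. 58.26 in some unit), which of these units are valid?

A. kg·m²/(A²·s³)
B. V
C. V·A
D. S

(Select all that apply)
A

electric resistance has SI base units: kg * m^2 / (A^2 * s^3)

Checking each option against kg * m^2 / (A^2 * s^3):
  A. kg·m²/(A²·s³): ✓ matches
  B. V: ✗ does not match
  C. V·A: ✗ does not match
  D. S: ✗ does not match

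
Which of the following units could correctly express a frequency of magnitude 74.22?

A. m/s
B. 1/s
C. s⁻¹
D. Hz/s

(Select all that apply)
B, C

frequency has SI base units: 1 / s

Checking each option against 1 / s:
  A. m/s: ✗ does not match
  B. 1/s: ✓ matches
  C. s⁻¹: ✓ matches
  D. Hz/s: ✗ does not match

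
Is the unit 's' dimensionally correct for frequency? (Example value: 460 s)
No

frequency has SI base units: 1 / s
s does NOT reduce to 1 / s; a valid unit for frequency would be e.g. Hz.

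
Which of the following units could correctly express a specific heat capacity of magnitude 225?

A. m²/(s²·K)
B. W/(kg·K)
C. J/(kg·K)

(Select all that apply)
A, C

specific heat capacity has SI base units: m^2 / (s^2 * K)

Checking each option against m^2 / (s^2 * K):
  A. m²/(s²·K): ✓ matches
  B. W/(kg·K): ✗ does not match
  C. J/(kg·K): ✓ matches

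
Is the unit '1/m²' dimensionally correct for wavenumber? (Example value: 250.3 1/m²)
No

wavenumber has SI base units: 1 / m
1/m² does NOT reduce to 1 / m; a valid unit for wavenumber would be e.g. 1/m.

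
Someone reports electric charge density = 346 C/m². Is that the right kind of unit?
No

electric charge density has SI base units: A * s / m^3
C/m² does NOT reduce to A * s / m^3; a valid unit for electric charge density would be e.g. C/m³.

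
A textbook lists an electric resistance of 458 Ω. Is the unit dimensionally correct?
Yes

electric resistance has SI base units: kg * m^2 / (A^2 * s^3)
Ω reduces to the same SI base units, so it is a valid unit for electric resistance.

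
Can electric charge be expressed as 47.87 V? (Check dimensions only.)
No

electric charge has SI base units: A * s
V does NOT reduce to A * s; a valid unit for electric charge would be e.g. C.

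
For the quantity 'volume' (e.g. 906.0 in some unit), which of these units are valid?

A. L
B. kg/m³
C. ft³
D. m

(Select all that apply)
A, C

volume has SI base units: m^3

Checking each option against m^3:
  A. L: ✓ matches
  B. kg/m³: ✗ does not match
  C. ft³: ✓ matches
  D. m: ✗ does not match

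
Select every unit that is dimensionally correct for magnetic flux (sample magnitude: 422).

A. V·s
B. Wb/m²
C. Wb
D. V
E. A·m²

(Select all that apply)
A, C

magnetic flux has SI base units: kg * m^2 / (A * s^2)

Checking each option against kg * m^2 / (A * s^2):
  A. V·s: ✓ matches
  B. Wb/m²: ✗ does not match
  C. Wb: ✓ matches
  D. V: ✗ does not match
  E. A·m²: ✗ does not match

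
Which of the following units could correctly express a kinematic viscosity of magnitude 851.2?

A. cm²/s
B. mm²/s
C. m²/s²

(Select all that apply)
A, B

kinematic viscosity has SI base units: m^2 / s

Checking each option against m^2 / s:
  A. cm²/s: ✓ matches
  B. mm²/s: ✓ matches
  C. m²/s²: ✗ does not match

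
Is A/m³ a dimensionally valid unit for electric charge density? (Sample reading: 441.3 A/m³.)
No

electric charge density has SI base units: A * s / m^3
A/m³ does NOT reduce to A * s / m^3; a valid unit for electric charge density would be e.g. C/m³.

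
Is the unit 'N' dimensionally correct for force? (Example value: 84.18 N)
Yes

force has SI base units: kg * m / s^2
N reduces to the same SI base units, so it is a valid unit for force.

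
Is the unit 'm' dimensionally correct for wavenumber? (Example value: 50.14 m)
No

wavenumber has SI base units: 1 / m
m does NOT reduce to 1 / m; a valid unit for wavenumber would be e.g. 1/m.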